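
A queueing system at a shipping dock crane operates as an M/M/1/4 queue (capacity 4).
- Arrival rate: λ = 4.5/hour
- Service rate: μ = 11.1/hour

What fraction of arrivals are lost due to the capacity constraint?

ρ = λ/μ = 4.5/11.1 = 0.40541
P₀ = (1-ρ)/(1-ρ^(K+1)) = (1-0.40541)/(1-0.40541^5) = 0.5946/0.9890 = 0.6012
P_K = P₀×ρ^K = 0.6012 × 0.40541^4 = 0.6012 × 0.02701 = 0.01624
Blocking probability = 1.62%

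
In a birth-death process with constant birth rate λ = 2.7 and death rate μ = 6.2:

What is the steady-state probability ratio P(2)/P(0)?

For constant rates: P(n)/P(0) = (λ/μ)^n
P(2)/P(0) = (2.7/6.2)^2 = 0.43548^2 = 0.1896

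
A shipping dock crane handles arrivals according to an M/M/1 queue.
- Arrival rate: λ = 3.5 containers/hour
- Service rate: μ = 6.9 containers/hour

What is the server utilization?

Server utilization: ρ = λ/μ
ρ = 3.5/6.9 = 0.5072
The server is busy 50.72% of the time.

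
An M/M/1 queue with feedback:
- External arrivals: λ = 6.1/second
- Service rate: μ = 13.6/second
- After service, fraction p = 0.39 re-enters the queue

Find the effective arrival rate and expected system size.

Effective arrival rate: λ_eff = λ/(1-p) = 6.1/(1-0.39) = 6.1/0.61 = 10.0000
ρ = λ_eff/μ = 10.0000/13.6 = 0.735294
L = ρ/(1-ρ) = 0.735294/(1-0.735294) = 2.7778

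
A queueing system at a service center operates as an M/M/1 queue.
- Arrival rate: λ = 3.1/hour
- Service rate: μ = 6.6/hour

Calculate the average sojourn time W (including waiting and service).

First, compute utilization: ρ = λ/μ = 3.1/6.6 = 0.4697
For M/M/1: W = 1/(μ-λ)
W = 1/(6.6-3.1) = 1/3.50
W = 0.2857 hours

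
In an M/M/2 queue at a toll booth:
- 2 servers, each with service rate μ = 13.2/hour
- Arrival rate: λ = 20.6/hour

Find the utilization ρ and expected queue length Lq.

Traffic intensity: ρ = λ/(cμ) = 20.6/(2×13.2) = 0.7803
Since ρ = 0.7803 < 1, system is stable.
Offered load a = λ/μ = cρ = 20.6/13.2 = 1.5606
P₀ = [ Σₙ₌₀^1 aⁿ/n! + a^2/(2!(1-ρ)) ]⁻¹
Σ = a^0/0! + a^1/1! = 1.0000 + 1.5606 = 2.5606
a^2/(2!(1-ρ)) = 2.4355/(2 × 0.2197) = 5.5428
P₀ = 1/(2.5606 + 5.5428) = 0.1234
Lq = P₀·a^2·ρ / (2!(1-ρ)²) = 0.123404 × 2.43549 × 0.780303 / (2 × 0.0482668) = 2.4294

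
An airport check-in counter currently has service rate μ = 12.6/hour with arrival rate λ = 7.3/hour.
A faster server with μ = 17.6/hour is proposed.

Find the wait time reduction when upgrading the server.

System 1: ρ₁ = 7.3/12.6 = 0.5794, W₁ = 1/(12.6-7.3) = 0.18868
System 2: ρ₂ = 7.3/17.6 = 0.4148, W₂ = 1/(17.6-7.3) = 0.097087
Improvement: (W₁-W₂)/W₁ = (0.18868-0.097087)/0.18868 = 48.54%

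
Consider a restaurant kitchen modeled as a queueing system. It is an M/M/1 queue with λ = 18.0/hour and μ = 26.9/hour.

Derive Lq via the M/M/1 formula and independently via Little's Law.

Method 1 (direct): Lq = λ²/(μ(μ-λ)) = 324.00/(26.9 × 8.90) = 1.3533

Method 2 (Little's Law):
W = 1/(μ-λ) = 1/8.90 = 0.11236
Wq = W - 1/μ = 0.11236 - 0.037175 = 0.075185
Lq = λWq = 18.0 × 0.075185 = 1.3533 ✔ (matches Method 1)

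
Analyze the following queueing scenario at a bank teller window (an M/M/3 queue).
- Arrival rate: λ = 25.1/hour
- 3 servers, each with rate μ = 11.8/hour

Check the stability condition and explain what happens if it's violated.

Stability requires ρ = λ/(cμ) < 1
ρ = 25.1/(3 × 11.8) = 25.1/35.40 = 0.7090
Since 0.7090 < 1, the system is STABLE.
The servers are busy 70.90% of the time.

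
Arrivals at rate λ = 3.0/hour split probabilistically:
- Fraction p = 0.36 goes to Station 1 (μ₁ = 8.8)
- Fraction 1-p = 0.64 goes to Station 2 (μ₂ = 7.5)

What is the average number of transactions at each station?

Effective rates: λ₁ = 3.0×0.36 = 1.08, λ₂ = 3.0×0.64 = 1.92
Station 1: ρ₁ = 1.08/8.8 = 0.1227, L₁ = ρ₁/(1-ρ₁) = 0.1227/(1-0.1227) = 0.1399
Station 2: ρ₂ = 1.92/7.5 = 0.2560, L₂ = ρ₂/(1-ρ₂) = 0.2560/(1-0.2560) = 0.3441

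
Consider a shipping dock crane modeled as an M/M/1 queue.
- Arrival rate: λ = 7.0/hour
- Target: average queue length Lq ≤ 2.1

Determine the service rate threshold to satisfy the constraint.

For M/M/1: Lq = λ²/(μ(μ-λ))
Need Lq ≤ 2.1, i.e. μ(μ-λ) ≥ λ²/2.1
μ² - 7.0μ - 49.00/2.1 ≥ 0  →  μ² - 7.0μ - 23.33333 ≥ 0
Quadratic formula (positive root): μ = [λ + √(λ² + 4×23.33333)]/2
Discriminant: 49.00 + 4×23.33333 = 142.3333, √142.3333 = 11.9304
μ ≥ (7.0 + 11.9304)/2 = 9.4652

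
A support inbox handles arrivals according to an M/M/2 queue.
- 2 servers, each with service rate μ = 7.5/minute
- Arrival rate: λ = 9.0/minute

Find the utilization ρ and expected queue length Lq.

Traffic intensity: ρ = λ/(cμ) = 9.0/(2×7.5) = 0.6000
Since ρ = 0.6000 < 1, system is stable.
Offered load a = λ/μ = cρ = 9.0/7.5 = 1.2000
P₀ = [ Σₙ₌₀^1 aⁿ/n! + a^2/(2!(1-ρ)) ]⁻¹
Σ = a^0/0! + a^1/1! = 1.0000 + 1.2000 = 2.2000
a^2/(2!(1-ρ)) = 1.4400/(2 × 0.4000) = 1.8000
P₀ = 1/(2.2000 + 1.8000) = 0.2500
Lq = P₀·a^2·ρ / (2!(1-ρ)²) = 0.2500 × 1.4400 × 0.6000 / (2 × 0.1600) = 0.6750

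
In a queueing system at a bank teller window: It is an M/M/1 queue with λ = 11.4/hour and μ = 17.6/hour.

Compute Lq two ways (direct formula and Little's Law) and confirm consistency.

Method 1 (direct): Lq = λ²/(μ(μ-λ)) = 129.96/(17.6 × 6.20) = 1.1910

Method 2 (Little's Law):
W = 1/(μ-λ) = 1/6.20 = 0.16129
Wq = W - 1/μ = 0.16129 - 0.056818 = 0.10447
Lq = λWq = 11.4 × 0.10447 = 1.1910 ✔ (matches Method 1)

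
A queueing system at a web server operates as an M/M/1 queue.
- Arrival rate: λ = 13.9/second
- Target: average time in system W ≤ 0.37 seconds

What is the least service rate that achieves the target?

For M/M/1: W = 1/(μ-λ)
Need W ≤ 0.37, so 1/(μ-λ) ≤ 0.37
μ - λ ≥ 1/0.37 = 2.7027
μ ≥ 13.9 + 2.7027 = 16.6027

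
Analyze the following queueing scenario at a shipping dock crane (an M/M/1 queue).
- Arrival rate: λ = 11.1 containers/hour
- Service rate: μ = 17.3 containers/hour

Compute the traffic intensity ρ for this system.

Server utilization: ρ = λ/μ
ρ = 11.1/17.3 = 0.6416
The server is busy 64.16% of the time.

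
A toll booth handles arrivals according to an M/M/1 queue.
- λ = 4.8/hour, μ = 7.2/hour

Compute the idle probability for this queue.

ρ = λ/μ = 4.8/7.2 = 0.6667
P(0) = 1 - ρ = 1 - 0.6667 = 0.3333
The server is idle 33.33% of the time.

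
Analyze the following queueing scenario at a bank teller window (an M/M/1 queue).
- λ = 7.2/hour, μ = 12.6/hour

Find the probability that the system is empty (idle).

ρ = λ/μ = 7.2/12.6 = 0.5714
P(0) = 1 - ρ = 1 - 0.5714 = 0.4286
The server is idle 42.86% of the time.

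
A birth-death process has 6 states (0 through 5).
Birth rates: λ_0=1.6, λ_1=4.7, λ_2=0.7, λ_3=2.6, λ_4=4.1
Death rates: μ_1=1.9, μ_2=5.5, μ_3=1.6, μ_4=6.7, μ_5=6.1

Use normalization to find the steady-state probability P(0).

Ratios P(n)/P(0) = (λ₀···λₙ₋₁)/(μ₁···μₙ):
P(1)/P(0) = (1.6)/(1.9) = 0.8421
P(2)/P(0) = (1.6×4.7)/(1.9×5.5) = 0.7196
P(3)/P(0) = (1.6×4.7×0.7)/(1.9×5.5×1.6) = 0.3148
P(4)/P(0) = (1.6×4.7×0.7×2.6)/(1.9×5.5×1.6×6.7) = 0.1222
P(5)/P(0) = (1.6×4.7×0.7×2.6×4.1)/(1.9×5.5×1.6×6.7×6.1) = 0.08212

Normalization: ∑ P(n) = 1
P(0) × (1.0000 + 0.8421 + 0.7196 + 0.3148 + 0.1222 + 0.08212) = 1
P(0) × 3.0808 = 1
P(0) = 1/3.0808 = 0.3246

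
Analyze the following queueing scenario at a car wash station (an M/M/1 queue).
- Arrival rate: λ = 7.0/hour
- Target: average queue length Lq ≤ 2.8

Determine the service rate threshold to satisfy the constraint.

For M/M/1: Lq = λ²/(μ(μ-λ))
Need Lq ≤ 2.8, i.e. μ(μ-λ) ≥ λ²/2.8
μ² - 7.0μ - 49.00/2.8 ≥ 0  →  μ² - 7.0μ - 17.5000 ≥ 0
Quadratic formula (positive root): μ = [λ + √(λ² + 4×17.5000)]/2
Discriminant: 49.00 + 4×17.5000 = 119.0000, √119.0000 = 10.90871
μ ≥ (7.0 + 10.90871)/2 = 8.9544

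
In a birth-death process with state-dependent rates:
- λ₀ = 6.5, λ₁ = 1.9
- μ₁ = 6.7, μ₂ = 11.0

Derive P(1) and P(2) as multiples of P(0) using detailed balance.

Balance equations:
State 0: λ₀P₀ = μ₁P₁ → P₁ = (λ₀/μ₁)P₀ = (6.5/6.7)P₀ = 0.9701P₀
State 1: P₂ = (λ₀λ₁)/(μ₁μ₂)P₀ = (6.5×1.9)/(6.7×11.0)P₀ = 0.1676P₀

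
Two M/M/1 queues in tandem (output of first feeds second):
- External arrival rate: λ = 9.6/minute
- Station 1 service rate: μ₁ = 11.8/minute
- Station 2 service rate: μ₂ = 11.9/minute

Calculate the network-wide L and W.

By Jackson's theorem, each station behaves as independent M/M/1.
Station 1: ρ₁ = 9.6/11.8 = 0.8136, L₁ = ρ₁/(1-ρ₁) = λ/(μ₁-λ) = 9.6/2.20 = 4.3636
Station 2: ρ₂ = 9.6/11.9 = 0.8067, L₂ = ρ₂/(1-ρ₂) = λ/(μ₂-λ) = 9.6/2.30 = 4.1739
Total: L = L₁ + L₂ = 4.3636 + 4.1739 = 8.5375
W = L/λ = 8.5375/9.6 = 0.8893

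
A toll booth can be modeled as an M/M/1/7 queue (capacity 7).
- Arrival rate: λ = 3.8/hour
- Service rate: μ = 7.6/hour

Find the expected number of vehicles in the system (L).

ρ = λ/μ = 3.8/7.6 = 0.5000
P₀ = (1-ρ)/(1-ρ^(K+1)) = (1-0.5000)/(1-0.5000^8) = 0.5000/0.9961 = 0.5020
P_K = P₀×ρ^K = 0.5020 × 0.5000^7 = 0.5020 × 0.007812 = 0.003922
L = ρ[1 - (K+1)ρ^K + Kρ^(K+1)] / [(1-ρ)(1-ρ^(K+1))]
L = 0.5000 × (1 - 8×0.007812 + 7×0.003906) / ((1 - 0.5000) × (1 - 0.003906)) = 0.9686 vehicles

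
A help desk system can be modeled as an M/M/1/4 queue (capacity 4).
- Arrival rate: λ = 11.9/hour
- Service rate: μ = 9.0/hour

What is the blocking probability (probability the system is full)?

ρ = λ/μ = 11.9/9.0 = 1.32222
P₀ = (1-ρ)/(1-ρ^(K+1)) = (1-1.32222)/(1-1.32222^5) = -0.3222/-3.0413 = 0.1059
P_K = P₀×ρ^K = 0.10595 × 1.32222^4 = 0.10595 × 3.0564 = 0.3238
Blocking probability = 32.38%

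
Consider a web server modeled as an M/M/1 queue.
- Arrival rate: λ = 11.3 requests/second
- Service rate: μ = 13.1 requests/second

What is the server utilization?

Server utilization: ρ = λ/μ
ρ = 11.3/13.1 = 0.8626
The server is busy 86.26% of the time.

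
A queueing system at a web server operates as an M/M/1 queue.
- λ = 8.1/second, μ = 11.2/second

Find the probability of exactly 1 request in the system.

ρ = λ/μ = 8.1/11.2 = 0.7232
P(n) = (1-ρ)ρⁿ
P(1) = (1-0.7232) × 0.7232^1
P(1) = 0.2768 × 0.7232
P(1) = 0.2002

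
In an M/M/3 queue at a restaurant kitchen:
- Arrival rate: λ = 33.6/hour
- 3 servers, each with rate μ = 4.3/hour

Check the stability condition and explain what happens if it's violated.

Stability requires ρ = λ/(cμ) < 1
ρ = 33.6/(3 × 4.3) = 33.6/12.90 = 2.6047
Since 2.6047 ≥ 1, the system is UNSTABLE.
Need c > λ/μ = 33.6/4.3 = 7.81.
Minimum servers needed: c = 8.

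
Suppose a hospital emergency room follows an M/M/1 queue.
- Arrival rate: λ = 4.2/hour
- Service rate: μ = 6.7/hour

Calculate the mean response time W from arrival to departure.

First, compute utilization: ρ = λ/μ = 4.2/6.7 = 0.6269
For M/M/1: W = 1/(μ-λ)
W = 1/(6.7-4.2) = 1/2.50
W = 0.4000 hours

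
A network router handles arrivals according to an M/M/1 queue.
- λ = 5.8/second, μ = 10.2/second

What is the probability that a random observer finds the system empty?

ρ = λ/μ = 5.8/10.2 = 0.5686
P(0) = 1 - ρ = 1 - 0.5686 = 0.4314
The server is idle 43.14% of the time.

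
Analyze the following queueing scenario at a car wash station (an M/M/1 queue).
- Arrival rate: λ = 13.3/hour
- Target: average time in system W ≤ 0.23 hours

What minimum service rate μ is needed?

For M/M/1: W = 1/(μ-λ)
Need W ≤ 0.23, so 1/(μ-λ) ≤ 0.23
μ - λ ≥ 1/0.23 = 4.3478
μ ≥ 13.3 + 4.3478 = 17.6478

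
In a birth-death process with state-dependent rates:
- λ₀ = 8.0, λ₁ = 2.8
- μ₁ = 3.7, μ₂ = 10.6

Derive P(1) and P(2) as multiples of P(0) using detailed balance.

Balance equations:
State 0: λ₀P₀ = μ₁P₁ → P₁ = (λ₀/μ₁)P₀ = (8.0/3.7)P₀ = 2.1622P₀
State 1: P₂ = (λ₀λ₁)/(μ₁μ₂)P₀ = (8.0×2.8)/(3.7×10.6)P₀ = 0.5711P₀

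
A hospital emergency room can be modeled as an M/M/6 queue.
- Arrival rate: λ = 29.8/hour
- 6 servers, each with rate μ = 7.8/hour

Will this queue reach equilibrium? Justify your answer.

Stability requires ρ = λ/(cμ) < 1
ρ = 29.8/(6 × 7.8) = 29.8/46.80 = 0.6368
Since 0.6368 < 1, the system is STABLE.
The servers are busy 63.68% of the time.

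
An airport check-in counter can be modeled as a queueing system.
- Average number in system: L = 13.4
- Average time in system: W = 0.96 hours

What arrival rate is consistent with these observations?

Little's Law: L = λW, so λ = L/W
λ = 13.4/0.96 = 13.9583 passengers/hour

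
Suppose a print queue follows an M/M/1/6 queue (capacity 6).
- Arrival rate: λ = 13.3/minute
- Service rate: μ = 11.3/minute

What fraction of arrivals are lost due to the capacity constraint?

ρ = λ/μ = 13.3/11.3 = 1.1770
P₀ = (1-ρ)/(1-ρ^(K+1)) = (1-1.1770)/(1-1.1770^7) = -0.1770/-2.1292 = 0.08313
P_K = P₀×ρ^K = 0.08313 × 1.1770^6 = 0.08313 × 2.6586 = 0.2210
Blocking probability = 22.10%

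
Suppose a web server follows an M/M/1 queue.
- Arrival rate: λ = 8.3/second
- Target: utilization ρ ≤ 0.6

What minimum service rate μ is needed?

ρ = λ/μ, so μ = λ/ρ
μ ≥ 8.3/0.6 = 13.8333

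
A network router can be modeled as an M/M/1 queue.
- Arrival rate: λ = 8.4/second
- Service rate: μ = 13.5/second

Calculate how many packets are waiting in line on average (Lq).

ρ = λ/μ = 8.4/13.5 = 0.6222
For M/M/1: Lq = λ²/(μ(μ-λ))
Lq = 70.56/(13.5 × 5.10)
Lq = 1.0248 packets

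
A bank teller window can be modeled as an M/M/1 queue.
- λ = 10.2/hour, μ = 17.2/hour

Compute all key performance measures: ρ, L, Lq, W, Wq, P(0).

Step 1: ρ = λ/μ = 10.2/17.2 = 0.5930
Step 2: L = λ/(μ-λ) = 10.2/7.00 = 1.4571
Step 3: Lq = λ²/(μ(μ-λ)) = 104.04/(17.2×7.00) = 0.8641
Step 4: W = 1/(μ-λ) = 1/7.00 = 0.142857
Step 5: Wq = λ/(μ(μ-λ)) = 10.2/(17.2×7.00) = 0.08472
Step 6: P(0) = 1-ρ = 0.4070
Verify: L = λW = 10.2×0.142857 = 1.4571 ✔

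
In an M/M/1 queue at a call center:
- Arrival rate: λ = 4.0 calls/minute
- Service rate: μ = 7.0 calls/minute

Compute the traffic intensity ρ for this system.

Server utilization: ρ = λ/μ
ρ = 4.0/7.0 = 0.5714
The server is busy 57.14% of the time.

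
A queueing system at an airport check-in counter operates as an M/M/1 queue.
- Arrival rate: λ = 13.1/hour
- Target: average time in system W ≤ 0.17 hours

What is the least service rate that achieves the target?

For M/M/1: W = 1/(μ-λ)
Need W ≤ 0.17, so 1/(μ-λ) ≤ 0.17
μ - λ ≥ 1/0.17 = 5.8824
μ ≥ 13.1 + 5.8824 = 18.9824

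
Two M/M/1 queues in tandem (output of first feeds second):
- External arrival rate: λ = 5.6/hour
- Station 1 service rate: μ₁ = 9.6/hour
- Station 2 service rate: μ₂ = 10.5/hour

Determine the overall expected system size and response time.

By Jackson's theorem, each station behaves as independent M/M/1.
Station 1: ρ₁ = 5.6/9.6 = 0.5833, L₁ = ρ₁/(1-ρ₁) = λ/(μ₁-λ) = 5.6/4.00 = 1.4000
Station 2: ρ₂ = 5.6/10.5 = 0.5333, L₂ = ρ₂/(1-ρ₂) = λ/(μ₂-λ) = 5.6/4.90 = 1.1429
Total: L = L₁ + L₂ = 1.4000 + 1.1429 = 2.5429
W = L/λ = 2.5429/5.6 = 0.4541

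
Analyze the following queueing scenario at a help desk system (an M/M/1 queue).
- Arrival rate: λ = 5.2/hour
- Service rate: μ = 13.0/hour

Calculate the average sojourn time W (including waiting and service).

First, compute utilization: ρ = λ/μ = 5.2/13.0 = 0.4000
For M/M/1: W = 1/(μ-λ)
W = 1/(13.0-5.2) = 1/7.80
W = 0.1282 hours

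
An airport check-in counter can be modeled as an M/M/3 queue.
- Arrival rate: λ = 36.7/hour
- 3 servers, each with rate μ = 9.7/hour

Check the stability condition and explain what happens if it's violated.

Stability requires ρ = λ/(cμ) < 1
ρ = 36.7/(3 × 9.7) = 36.7/29.10 = 1.2612
Since 1.2612 ≥ 1, the system is UNSTABLE.
Need c > λ/μ = 36.7/9.7 = 3.78.
Minimum servers needed: c = 4.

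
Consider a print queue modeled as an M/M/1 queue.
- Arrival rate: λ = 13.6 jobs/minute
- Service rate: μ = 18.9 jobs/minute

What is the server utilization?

Server utilization: ρ = λ/μ
ρ = 13.6/18.9 = 0.7196
The server is busy 71.96% of the time.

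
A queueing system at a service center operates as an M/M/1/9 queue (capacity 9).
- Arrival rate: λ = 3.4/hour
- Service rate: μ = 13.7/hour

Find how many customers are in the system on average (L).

ρ = λ/μ = 3.4/13.7 = 0.24818
P₀ = (1-ρ)/(1-ρ^(K+1)) = (1-0.24818)/(1-0.24818^10) = 0.7518/1.0000 = 0.7518
P_K = P₀×ρ^K = 0.7518 × 0.24818^9 = 0.7518 × 0.000003572 = 0.000002685
L = ρ[1 - (K+1)ρ^K + Kρ^(K+1)] / [(1-ρ)(1-ρ^(K+1))]
L = 0.24818 × (1 - 10×0.000003572 + 9×8.865e-07) / ((1 - 0.24818) × (1 - 8.865e-07)) = 0.3301 customers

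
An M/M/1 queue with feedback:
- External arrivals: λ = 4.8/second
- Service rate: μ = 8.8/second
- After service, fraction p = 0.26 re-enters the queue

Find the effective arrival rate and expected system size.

Effective arrival rate: λ_eff = λ/(1-p) = 4.8/(1-0.26) = 4.8/0.74 = 6.4865
ρ = λ_eff/μ = 6.4865/8.8 = 0.7371
L = ρ/(1-ρ) = 0.7371/(1-0.7371) = 2.8037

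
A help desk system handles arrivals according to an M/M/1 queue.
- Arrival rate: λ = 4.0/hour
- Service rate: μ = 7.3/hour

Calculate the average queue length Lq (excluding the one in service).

ρ = λ/μ = 4.0/7.3 = 0.5479
For M/M/1: Lq = λ²/(μ(μ-λ))
Lq = 16.00/(7.3 × 3.30)
Lq = 0.6642 tickets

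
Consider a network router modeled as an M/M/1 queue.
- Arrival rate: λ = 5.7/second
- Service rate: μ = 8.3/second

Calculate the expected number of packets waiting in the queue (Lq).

ρ = λ/μ = 5.7/8.3 = 0.6867
For M/M/1: Lq = λ²/(μ(μ-λ))
Lq = 32.49/(8.3 × 2.60)
Lq = 1.5056 packets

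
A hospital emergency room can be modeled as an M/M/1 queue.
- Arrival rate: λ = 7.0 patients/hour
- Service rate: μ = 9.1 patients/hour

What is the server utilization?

Server utilization: ρ = λ/μ
ρ = 7.0/9.1 = 0.7692
The server is busy 76.92% of the time.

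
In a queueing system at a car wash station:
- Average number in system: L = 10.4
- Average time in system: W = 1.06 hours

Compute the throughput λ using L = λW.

Little's Law: L = λW, so λ = L/W
λ = 10.4/1.06 = 9.8113 cars/hour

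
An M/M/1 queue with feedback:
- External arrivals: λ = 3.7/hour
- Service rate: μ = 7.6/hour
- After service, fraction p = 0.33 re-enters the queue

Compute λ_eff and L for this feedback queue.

Effective arrival rate: λ_eff = λ/(1-p) = 3.7/(1-0.33) = 3.7/0.67 = 5.5224
ρ = λ_eff/μ = 5.5224/7.6 = 0.72663
L = ρ/(1-ρ) = 0.72663/(1-0.72663) = 2.6580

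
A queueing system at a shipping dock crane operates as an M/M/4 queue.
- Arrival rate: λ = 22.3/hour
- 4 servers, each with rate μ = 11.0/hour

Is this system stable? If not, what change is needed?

Stability requires ρ = λ/(cμ) < 1
ρ = 22.3/(4 × 11.0) = 22.3/44.00 = 0.5068
Since 0.5068 < 1, the system is STABLE.
The servers are busy 50.68% of the time.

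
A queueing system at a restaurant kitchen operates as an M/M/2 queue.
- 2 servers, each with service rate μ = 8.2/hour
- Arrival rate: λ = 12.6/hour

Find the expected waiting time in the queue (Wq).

Traffic intensity: ρ = λ/(cμ) = 12.6/(2×8.2) = 0.7683
Since ρ = 0.7683 < 1, system is stable.
Offered load a = λ/μ = cρ = 12.6/8.2 = 1.5366
P₀ = [ Σₙ₌₀^1 aⁿ/n! + a^2/(2!(1-ρ)) ]⁻¹
Σ = a^0/0! + a^1/1! = 1.0000 + 1.5366 = 2.5366
a^2/(2!(1-ρ)) = 2.36109/(2 × 0.231707) = 5.0950
P₀ = 1/(2.5366 + 5.0950) = 0.1310
Lq = P₀·a^2·ρ / (2!(1-ρ)²) = 0.131034 × 2.36109 × 0.768293 / (2 × 0.0536883) = 2.2137
Wq = Lq/λ = 2.2137/12.6 = 0.1757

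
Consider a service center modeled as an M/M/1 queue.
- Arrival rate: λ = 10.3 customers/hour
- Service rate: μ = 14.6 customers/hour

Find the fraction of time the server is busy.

Server utilization: ρ = λ/μ
ρ = 10.3/14.6 = 0.7055
The server is busy 70.55% of the time.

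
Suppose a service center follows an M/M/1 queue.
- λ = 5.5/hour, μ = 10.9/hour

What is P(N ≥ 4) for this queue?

ρ = λ/μ = 5.5/10.9 = 0.5046
P(N ≥ n) = ρⁿ
P(N ≥ 4) = 0.5046^4
P(N ≥ 4) = 0.06483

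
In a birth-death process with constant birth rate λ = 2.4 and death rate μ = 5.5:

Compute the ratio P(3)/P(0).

For constant rates: P(n)/P(0) = (λ/μ)^n
P(3)/P(0) = (2.4/5.5)^3 = 0.43636^3 = 0.08309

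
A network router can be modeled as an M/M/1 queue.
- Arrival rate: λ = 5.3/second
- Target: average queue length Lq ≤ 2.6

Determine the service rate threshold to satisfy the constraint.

For M/M/1: Lq = λ²/(μ(μ-λ))
Need Lq ≤ 2.6, i.e. μ(μ-λ) ≥ λ²/2.6
μ² - 5.3μ - 28.09/2.6 ≥ 0  →  μ² - 5.3μ - 10.80385 ≥ 0
Quadratic formula (positive root): μ = [λ + √(λ² + 4×10.80385)]/2
Discriminant: 28.09 + 4×10.80385 = 71.3054, √71.3054 = 8.4443
μ ≥ (5.3 + 8.4443)/2 = 6.8721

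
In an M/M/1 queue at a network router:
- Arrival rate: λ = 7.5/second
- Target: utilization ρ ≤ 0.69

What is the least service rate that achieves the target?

ρ = λ/μ, so μ = λ/ρ
μ ≥ 7.5/0.69 = 10.8696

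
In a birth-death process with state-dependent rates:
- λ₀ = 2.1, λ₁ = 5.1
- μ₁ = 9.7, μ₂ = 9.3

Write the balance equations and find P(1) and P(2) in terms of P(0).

Balance equations:
State 0: λ₀P₀ = μ₁P₁ → P₁ = (λ₀/μ₁)P₀ = (2.1/9.7)P₀ = 0.2165P₀
State 1: P₂ = (λ₀λ₁)/(μ₁μ₂)P₀ = (2.1×5.1)/(9.7×9.3)P₀ = 0.1187P₀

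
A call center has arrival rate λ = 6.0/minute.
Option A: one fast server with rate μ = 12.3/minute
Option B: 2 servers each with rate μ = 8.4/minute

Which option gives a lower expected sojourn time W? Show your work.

Option A: single server μ = 12.3 (M/M/1)
  ρ_A = 6.0/12.3 = 0.4878
  W_A = 1/(μ-λ) = 1/(12.3-6.0) = 1/6.30 = 0.1587

Option B: 2 servers μ = 8.4 (M/M/2)
  ρ_B = λ/(cμ) = 6.0/(2×8.4) = 0.3571
  Offered load a = λ/μ = cρ = 6.0/8.4 = 0.7143
  P₀ = [ Σₙ₌₀^1 aⁿ/n! + a^2/(2!(1-ρ)) ]⁻¹
  Σ = a^0/0! + a^1/1! = 1.0000 + 0.7143 = 1.7143
  a^2/(2!(1-ρ)) = 0.5102/(2 × 0.6429) = 0.3968
  P₀ = 1/(1.7143 + 0.3968) = 0.4737
  Lq = P₀·a^2·ρ / (2!(1-ρ)²) = 0.4737 × 0.5102 × 0.3571 / (2 × 0.4133) = 0.1044
  Wq_B = Lq/λ = 0.10443/6.0 = 0.017405
  W_B = Wq_B + 1/μ = 0.017405 + 0.11905 = 0.1365

Since W_B = 0.1365 < W_A = 0.1587, Option B (multiple servers) has the shorter time in system.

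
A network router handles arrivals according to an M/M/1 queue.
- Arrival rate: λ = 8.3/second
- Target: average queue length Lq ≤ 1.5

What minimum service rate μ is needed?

For M/M/1: Lq = λ²/(μ(μ-λ))
Need Lq ≤ 1.5, i.e. μ(μ-λ) ≥ λ²/1.5
μ² - 8.3μ - 68.89/1.5 ≥ 0  →  μ² - 8.3μ - 45.92667 ≥ 0
Quadratic formula (positive root): μ = [λ + √(λ² + 4×45.92667)]/2
Discriminant: 68.89 + 4×45.92667 = 252.5967, √252.5967 = 15.89329
μ ≥ (8.3 + 15.89329)/2 = 12.0966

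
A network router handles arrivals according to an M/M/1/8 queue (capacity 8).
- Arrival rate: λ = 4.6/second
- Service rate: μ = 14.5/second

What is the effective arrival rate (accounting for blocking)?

ρ = λ/μ = 4.6/14.5 = 0.31724
P₀ = (1-ρ)/(1-ρ^(K+1)) = (1-0.31724)/(1-0.31724^9) = 0.6828/1.0000 = 0.6828
P_K = P₀×ρ^K = 0.68278 × 0.31724^8 = 0.68278 × 0.00010259 = 0.00007005
λ_eff = λ(1-P_K) = 4.6 × (1 - 0.00007005) = 4.6 × 0.99993 = 4.5997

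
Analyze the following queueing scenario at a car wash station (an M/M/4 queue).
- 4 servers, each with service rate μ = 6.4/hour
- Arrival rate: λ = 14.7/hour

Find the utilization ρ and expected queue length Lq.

Traffic intensity: ρ = λ/(cμ) = 14.7/(4×6.4) = 0.5742
Since ρ = 0.5742 < 1, system is stable.
Offered load a = λ/μ = cρ = 14.7/6.4 = 2.2969
P₀ = [ Σₙ₌₀^3 aⁿ/n! + a^4/(4!(1-ρ)) ]⁻¹
Σ = a^0/0! + a^1/1! + a^2/2! + a^3/3! = 1.0000 + 2.2969 + 2.6378 + 2.0196 = 7.9543
a^4/(4!(1-ρ)) = 27.8323/(24 × 0.42578) = 2.7237
P₀ = 1/(7.9543 + 2.7237) = 0.09365
Lq = P₀·a^4·ρ / (4!(1-ρ)²) = 0.09365 × 27.8323 × 0.5742 / (24 × 0.1813) = 0.3440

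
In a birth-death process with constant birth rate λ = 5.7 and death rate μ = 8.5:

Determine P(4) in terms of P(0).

For constant rates: P(n)/P(0) = (λ/μ)^n
P(4)/P(0) = (5.7/8.5)^4 = 0.6706^4 = 0.2022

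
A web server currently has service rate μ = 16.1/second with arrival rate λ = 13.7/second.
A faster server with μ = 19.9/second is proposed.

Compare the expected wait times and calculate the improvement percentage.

System 1: ρ₁ = 13.7/16.1 = 0.8509, W₁ = 1/(16.1-13.7) = 0.4167
System 2: ρ₂ = 13.7/19.9 = 0.6884, W₂ = 1/(19.9-13.7) = 0.1613
Improvement: (W₁-W₂)/W₁ = (0.4167-0.1613)/0.4167 = 61.29%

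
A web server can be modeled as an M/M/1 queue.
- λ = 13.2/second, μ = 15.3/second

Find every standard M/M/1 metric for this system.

Step 1: ρ = λ/μ = 13.2/15.3 = 0.8627
Step 2: L = λ/(μ-λ) = 13.2/2.10 = 6.2857
Step 3: Lq = λ²/(μ(μ-λ)) = 174.24/(15.3×2.10) = 5.4230
Step 4: W = 1/(μ-λ) = 1/2.10 = 0.47619
Step 5: Wq = λ/(μ(μ-λ)) = 13.2/(15.3×2.10) = 0.4108
Step 6: P(0) = 1-ρ = 0.1373
Verify: L = λW = 13.2×0.47619 = 6.2857 ✔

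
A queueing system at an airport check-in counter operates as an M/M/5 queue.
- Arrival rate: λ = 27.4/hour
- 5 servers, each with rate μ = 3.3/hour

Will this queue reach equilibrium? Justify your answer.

Stability requires ρ = λ/(cμ) < 1
ρ = 27.4/(5 × 3.3) = 27.4/16.50 = 1.6606
Since 1.6606 ≥ 1, the system is UNSTABLE.
Need c > λ/μ = 27.4/3.3 = 8.30.
Minimum servers needed: c = 9.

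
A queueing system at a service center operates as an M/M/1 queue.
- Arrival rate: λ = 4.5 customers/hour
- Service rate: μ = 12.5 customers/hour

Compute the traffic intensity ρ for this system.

Server utilization: ρ = λ/μ
ρ = 4.5/12.5 = 0.3600
The server is busy 36.00% of the time.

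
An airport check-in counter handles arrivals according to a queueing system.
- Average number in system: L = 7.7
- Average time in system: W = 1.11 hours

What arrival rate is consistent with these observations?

Little's Law: L = λW, so λ = L/W
λ = 7.7/1.11 = 6.9369 passengers/hour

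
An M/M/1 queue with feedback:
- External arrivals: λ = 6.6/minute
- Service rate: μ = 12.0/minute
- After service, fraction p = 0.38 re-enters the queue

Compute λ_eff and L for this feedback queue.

Effective arrival rate: λ_eff = λ/(1-p) = 6.6/(1-0.38) = 6.6/0.62 = 10.6451613
ρ = λ_eff/μ = 10.6451613/12.0 = 0.8870968
L = ρ/(1-ρ) = 0.8870968/(1-0.8870968) = 7.8571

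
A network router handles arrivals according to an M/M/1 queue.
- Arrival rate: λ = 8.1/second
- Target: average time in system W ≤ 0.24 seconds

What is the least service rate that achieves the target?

For M/M/1: W = 1/(μ-λ)
Need W ≤ 0.24, so 1/(μ-λ) ≤ 0.24
μ - λ ≥ 1/0.24 = 4.1667
μ ≥ 8.1 + 4.1667 = 12.2667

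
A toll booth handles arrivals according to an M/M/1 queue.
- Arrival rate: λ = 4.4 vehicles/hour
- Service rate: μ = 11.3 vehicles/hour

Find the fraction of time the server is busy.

Server utilization: ρ = λ/μ
ρ = 4.4/11.3 = 0.3894
The server is busy 38.94% of the time.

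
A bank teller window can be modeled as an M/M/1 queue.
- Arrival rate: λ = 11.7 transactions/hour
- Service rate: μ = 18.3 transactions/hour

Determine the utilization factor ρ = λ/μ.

Server utilization: ρ = λ/μ
ρ = 11.7/18.3 = 0.6393
The server is busy 63.93% of the time.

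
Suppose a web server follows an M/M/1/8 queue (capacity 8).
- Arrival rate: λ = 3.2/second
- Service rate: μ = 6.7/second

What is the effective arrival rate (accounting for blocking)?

ρ = λ/μ = 3.2/6.7 = 0.4776
P₀ = (1-ρ)/(1-ρ^(K+1)) = (1-0.4776)/(1-0.4776^9) = 0.5224/0.9987 = 0.5231
P_K = P₀×ρ^K = 0.5231 × 0.4776^8 = 0.5231 × 0.002707 = 0.001416
λ_eff = λ(1-P_K) = 3.2 × (1 - 0.001416) = 3.2 × 0.9986 = 3.1955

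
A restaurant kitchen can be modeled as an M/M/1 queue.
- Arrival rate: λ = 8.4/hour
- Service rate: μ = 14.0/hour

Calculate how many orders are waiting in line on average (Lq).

ρ = λ/μ = 8.4/14.0 = 0.6000
For M/M/1: Lq = λ²/(μ(μ-λ))
Lq = 70.56/(14.0 × 5.60)
Lq = 0.9000 orders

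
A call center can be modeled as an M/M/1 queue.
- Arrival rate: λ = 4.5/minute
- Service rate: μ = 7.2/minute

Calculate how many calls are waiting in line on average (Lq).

ρ = λ/μ = 4.5/7.2 = 0.6250
For M/M/1: Lq = λ²/(μ(μ-λ))
Lq = 20.25/(7.2 × 2.70)
Lq = 1.0417 calls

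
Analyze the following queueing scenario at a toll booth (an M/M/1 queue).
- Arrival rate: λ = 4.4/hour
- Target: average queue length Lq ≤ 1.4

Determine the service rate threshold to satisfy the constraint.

For M/M/1: Lq = λ²/(μ(μ-λ))
Need Lq ≤ 1.4, i.e. μ(μ-λ) ≥ λ²/1.4
μ² - 4.4μ - 19.36/1.4 ≥ 0  →  μ² - 4.4μ - 13.82857 ≥ 0
Quadratic formula (positive root): μ = [λ + √(λ² + 4×13.82857)]/2
Discriminant: 19.36 + 4×13.82857 = 74.6743, √74.6743 = 8.6414
μ ≥ (4.4 + 8.6414)/2 = 6.5207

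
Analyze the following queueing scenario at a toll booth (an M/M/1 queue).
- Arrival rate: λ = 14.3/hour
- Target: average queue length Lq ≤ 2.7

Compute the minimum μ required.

For M/M/1: Lq = λ²/(μ(μ-λ))
Need Lq ≤ 2.7, i.e. μ(μ-λ) ≥ λ²/2.7
μ² - 14.3μ - 204.49/2.7 ≥ 0  →  μ² - 14.3μ - 75.737037 ≥ 0
Quadratic formula (positive root): μ = [λ + √(λ² + 4×75.737037)]/2
Discriminant: 204.49 + 4×75.737037 = 507.4381, √507.4381 = 22.5264
μ ≥ (14.3 + 22.5264)/2 = 18.4132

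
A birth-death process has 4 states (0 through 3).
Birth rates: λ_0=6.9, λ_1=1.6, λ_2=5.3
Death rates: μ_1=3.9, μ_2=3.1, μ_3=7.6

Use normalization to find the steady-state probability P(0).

Ratios P(n)/P(0) = (λ₀···λₙ₋₁)/(μ₁···μₙ):
P(1)/P(0) = (6.9)/(3.9) = 1.7692
P(2)/P(0) = (6.9×1.6)/(3.9×3.1) = 0.9132
P(3)/P(0) = (6.9×1.6×5.3)/(3.9×3.1×7.6) = 0.6368

Normalization: ∑ P(n) = 1
P(0) × (1.0000 + 1.7692 + 0.9132 + 0.6368) = 1
P(0) × 4.3192 = 1
P(0) = 1/4.3192 = 0.2315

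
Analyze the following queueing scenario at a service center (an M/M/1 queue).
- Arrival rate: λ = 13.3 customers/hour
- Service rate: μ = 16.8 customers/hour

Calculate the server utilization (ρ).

Server utilization: ρ = λ/μ
ρ = 13.3/16.8 = 0.7917
The server is busy 79.17% of the time.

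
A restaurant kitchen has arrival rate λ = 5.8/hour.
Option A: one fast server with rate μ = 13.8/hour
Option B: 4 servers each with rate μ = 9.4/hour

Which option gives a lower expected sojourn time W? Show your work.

Option A: single server μ = 13.8 (M/M/1)
  ρ_A = 5.8/13.8 = 0.4203
  W_A = 1/(μ-λ) = 1/(13.8-5.8) = 1/8.00 = 0.1250

Option B: 4 servers μ = 9.4 (M/M/4)
  ρ_B = λ/(cμ) = 5.8/(4×9.4) = 0.1543
  Offered load a = λ/μ = cρ = 5.8/9.4 = 0.6170
  P₀ = [ Σₙ₌₀^3 aⁿ/n! + a^4/(4!(1-ρ)) ]⁻¹
  Σ = a^0/0! + a^1/1! + a^2/2! + a^3/3! = 1.0000 + 0.6170 + 0.1904 + 0.03915 = 1.8465
  a^4/(4!(1-ρ)) = 0.14494/(24 × 0.84574) = 0.007141
  P₀ = 1/(1.8465 + 0.007141) = 0.5395
  Lq = P₀·a^4·ρ / (4!(1-ρ)²) = 0.5395 × 0.1449 × 0.1543 / (24 × 0.7153) = 0.0007026
  Wq_B = Lq/λ = 0.0007026/5.8 = 0.0001211
  W_B = Wq_B + 1/μ = 0.0001211 + 0.1064 = 0.1065

Since W_B = 0.1065 < W_A = 0.1250, Option B (multiple servers) has the shorter time in system.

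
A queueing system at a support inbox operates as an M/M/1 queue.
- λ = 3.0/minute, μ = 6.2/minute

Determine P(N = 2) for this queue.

ρ = λ/μ = 3.0/6.2 = 0.4839
P(n) = (1-ρ)ρⁿ
P(2) = (1-0.4839) × 0.4839^2
P(2) = 0.51610 × 0.23416
P(2) = 0.1208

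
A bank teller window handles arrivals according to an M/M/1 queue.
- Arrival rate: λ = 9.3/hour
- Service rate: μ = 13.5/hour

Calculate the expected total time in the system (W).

First, compute utilization: ρ = λ/μ = 9.3/13.5 = 0.6889
For M/M/1: W = 1/(μ-λ)
W = 1/(13.5-9.3) = 1/4.20
W = 0.2381 hours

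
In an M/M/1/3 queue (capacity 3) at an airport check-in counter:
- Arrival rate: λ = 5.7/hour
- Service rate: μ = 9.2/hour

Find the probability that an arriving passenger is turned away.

ρ = λ/μ = 5.7/9.2 = 0.61957
P₀ = (1-ρ)/(1-ρ^(K+1)) = (1-0.61957)/(1-0.61957^4) = 0.3804/0.8526 = 0.4462
P_K = P₀×ρ^K = 0.4462 × 0.61957^3 = 0.4462 × 0.2378 = 0.1061
Blocking probability = 10.61%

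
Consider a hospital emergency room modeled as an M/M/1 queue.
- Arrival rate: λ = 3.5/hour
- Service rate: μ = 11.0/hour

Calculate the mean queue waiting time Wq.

First, compute utilization: ρ = λ/μ = 3.5/11.0 = 0.3182
For M/M/1: Wq = λ/(μ(μ-λ))
Wq = 3.5/(11.0 × (11.0-3.5))
Wq = 3.5/(11.0 × 7.50)
Wq = 0.04242 hours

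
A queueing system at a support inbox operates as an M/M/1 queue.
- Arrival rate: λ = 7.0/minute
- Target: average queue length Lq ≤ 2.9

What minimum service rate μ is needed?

For M/M/1: Lq = λ²/(μ(μ-λ))
Need Lq ≤ 2.9, i.e. μ(μ-λ) ≥ λ²/2.9
μ² - 7.0μ - 49.00/2.9 ≥ 0  →  μ² - 7.0μ - 16.89655 ≥ 0
Quadratic formula (positive root): μ = [λ + √(λ² + 4×16.89655)]/2
Discriminant: 49.00 + 4×16.89655 = 116.5862, √116.5862 = 10.79751
μ ≥ (7.0 + 10.79751)/2 = 8.8988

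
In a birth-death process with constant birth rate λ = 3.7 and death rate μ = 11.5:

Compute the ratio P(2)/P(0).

For constant rates: P(n)/P(0) = (λ/μ)^n
P(2)/P(0) = (3.7/11.5)^2 = 0.3217^2 = 0.1035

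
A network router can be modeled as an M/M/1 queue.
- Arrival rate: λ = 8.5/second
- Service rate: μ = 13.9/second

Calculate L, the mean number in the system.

ρ = λ/μ = 8.5/13.9 = 0.6115
For M/M/1: L = λ/(μ-λ)
L = 8.5/(13.9-8.5) = 8.5/5.40
L = 1.5741 packets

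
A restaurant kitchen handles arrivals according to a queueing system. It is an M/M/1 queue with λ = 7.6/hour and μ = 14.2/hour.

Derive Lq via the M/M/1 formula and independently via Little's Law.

Method 1 (direct): Lq = λ²/(μ(μ-λ)) = 57.76/(14.2 × 6.60) = 0.6163

Method 2 (Little's Law):
W = 1/(μ-λ) = 1/6.60 = 0.151515
Wq = W - 1/μ = 0.151515 - 0.0704225 = 0.08109
Lq = λWq = 7.6 × 0.08109 = 0.6163 ✔ (matches Method 1)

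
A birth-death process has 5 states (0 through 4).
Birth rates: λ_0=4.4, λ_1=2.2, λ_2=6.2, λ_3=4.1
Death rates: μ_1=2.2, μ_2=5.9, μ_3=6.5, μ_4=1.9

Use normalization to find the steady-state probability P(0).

Ratios P(n)/P(0) = (λ₀···λₙ₋₁)/(μ₁···μₙ):
P(1)/P(0) = (4.4)/(2.2) = 2.0000
P(2)/P(0) = (4.4×2.2)/(2.2×5.9) = 0.7458
P(3)/P(0) = (4.4×2.2×6.2)/(2.2×5.9×6.5) = 0.7113
P(4)/P(0) = (4.4×2.2×6.2×4.1)/(2.2×5.9×6.5×1.9) = 1.5350

Normalization: ∑ P(n) = 1
P(0) × (1.0000 + 2.0000 + 0.7458 + 0.7113 + 1.5350) = 1
P(0) × 5.9921 = 1
P(0) = 1/5.9921 = 0.1669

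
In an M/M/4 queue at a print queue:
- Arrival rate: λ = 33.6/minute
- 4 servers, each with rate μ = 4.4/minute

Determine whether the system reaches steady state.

Stability requires ρ = λ/(cμ) < 1
ρ = 33.6/(4 × 4.4) = 33.6/17.60 = 1.9091
Since 1.9091 ≥ 1, the system is UNSTABLE.
Need c > λ/μ = 33.6/4.4 = 7.64.
Minimum servers needed: c = 8.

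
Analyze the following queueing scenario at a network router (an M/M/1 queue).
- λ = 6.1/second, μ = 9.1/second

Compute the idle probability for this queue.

ρ = λ/μ = 6.1/9.1 = 0.6703
P(0) = 1 - ρ = 1 - 0.6703 = 0.3297
The server is idle 32.97% of the time.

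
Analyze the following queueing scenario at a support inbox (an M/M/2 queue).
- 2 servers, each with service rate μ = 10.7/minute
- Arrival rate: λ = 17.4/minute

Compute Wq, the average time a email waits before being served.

Traffic intensity: ρ = λ/(cμ) = 17.4/(2×10.7) = 0.8131
Since ρ = 0.8131 < 1, system is stable.
Offered load a = λ/μ = cρ = 17.4/10.7 = 1.6262
P₀ = [ Σₙ₌₀^1 aⁿ/n! + a^2/(2!(1-ρ)) ]⁻¹
Σ = a^0/0! + a^1/1! = 1.0000 + 1.6262 = 2.6262
a^2/(2!(1-ρ)) = 2.64442/(2 × 0.186916) = 7.0738
P₀ = 1/(2.6262 + 7.0738) = 0.1031
Lq = P₀·a^2·ρ / (2!(1-ρ)²) = 0.1031 × 2.6444 × 0.8131 / (2 × 0.03494) = 3.1723
Wq = Lq/λ = 3.1723/17.4 = 0.1823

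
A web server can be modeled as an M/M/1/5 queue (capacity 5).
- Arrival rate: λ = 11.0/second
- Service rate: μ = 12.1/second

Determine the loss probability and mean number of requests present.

ρ = λ/μ = 11.0/12.1 = 0.9091
P₀ = (1-ρ)/(1-ρ^(K+1)) = (1-0.9091)/(1-0.9091^6) = 0.09090/0.4355 = 0.2087
P_K = P₀×ρ^K = 0.2087 × 0.9091^5 = 0.2087 × 0.6210 = 0.1296
Blocking probability P_5 = 0.1296 (12.96%)
L = ρ[1 - (K+1)ρ^K + Kρ^(K+1)] / [(1-ρ)(1-ρ^(K+1))]
L = 0.9091 × (1 - 6×0.6209524 + 5×0.5645078) / ((1 - 0.9091) × (1 - 0.5645078)) = 2.2236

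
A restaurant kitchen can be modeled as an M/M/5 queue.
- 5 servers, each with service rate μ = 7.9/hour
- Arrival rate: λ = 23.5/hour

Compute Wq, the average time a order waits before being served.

Traffic intensity: ρ = λ/(cμ) = 23.5/(5×7.9) = 0.5949
Since ρ = 0.5949 < 1, system is stable.
Offered load a = λ/μ = cρ = 23.5/7.9 = 2.9747
P₀ = [ Σₙ₌₀^4 aⁿ/n! + a^5/(5!(1-ρ)) ]⁻¹
Σ = a^0/0! + a^1/1! + a^2/2! + a^3/3! + a^4/4! = 1.0000 + 2.9747 + 4.4244 + 4.3870 + 3.2625 = 16.0486
a^5/(5!(1-ρ)) = 232.9184/(120 × 0.40506) = 4.7918
P₀ = 1/(16.0486 + 4.7918) = 0.04798
Lq = P₀·a^5·ρ / (5!(1-ρ)²) = 0.047984 × 232.9184 × 0.59494 / (120 × 0.16408) = 0.3377
Wq = Lq/λ = 0.3377/23.5 = 0.01437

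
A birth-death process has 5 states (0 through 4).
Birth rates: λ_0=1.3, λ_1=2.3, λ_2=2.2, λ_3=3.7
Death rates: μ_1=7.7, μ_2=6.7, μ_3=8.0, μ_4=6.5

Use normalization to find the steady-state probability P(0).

Ratios P(n)/P(0) = (λ₀···λₙ₋₁)/(μ₁···μₙ):
P(1)/P(0) = (1.3)/(7.7) = 0.168831
P(2)/P(0) = (1.3×2.3)/(7.7×6.7) = 0.0579570
P(3)/P(0) = (1.3×2.3×2.2)/(7.7×6.7×8.0) = 0.0159382
P(4)/P(0) = (1.3×2.3×2.2×3.7)/(7.7×6.7×8.0×6.5) = 0.00907249

Normalization: ∑ P(n) = 1
P(0) × (1.00000 + 0.168831 + 0.0579570 + 0.0159382 + 0.00907249) = 1
P(0) × 1.251799 = 1
P(0) = 1/1.251799 = 0.7989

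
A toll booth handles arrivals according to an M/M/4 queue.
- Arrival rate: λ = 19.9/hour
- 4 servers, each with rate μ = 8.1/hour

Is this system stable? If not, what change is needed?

Stability requires ρ = λ/(cμ) < 1
ρ = 19.9/(4 × 8.1) = 19.9/32.40 = 0.6142
Since 0.6142 < 1, the system is STABLE.
The servers are busy 61.42% of the time.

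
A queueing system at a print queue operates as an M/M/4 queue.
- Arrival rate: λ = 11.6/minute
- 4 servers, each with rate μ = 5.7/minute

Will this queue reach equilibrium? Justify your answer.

Stability requires ρ = λ/(cμ) < 1
ρ = 11.6/(4 × 5.7) = 11.6/22.80 = 0.5088
Since 0.5088 < 1, the system is STABLE.
The servers are busy 50.88% of the time.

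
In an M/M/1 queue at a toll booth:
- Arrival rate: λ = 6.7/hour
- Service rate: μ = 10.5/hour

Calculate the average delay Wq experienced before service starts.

First, compute utilization: ρ = λ/μ = 6.7/10.5 = 0.6381
For M/M/1: Wq = λ/(μ(μ-λ))
Wq = 6.7/(10.5 × (10.5-6.7))
Wq = 6.7/(10.5 × 3.80)
Wq = 0.1679 hours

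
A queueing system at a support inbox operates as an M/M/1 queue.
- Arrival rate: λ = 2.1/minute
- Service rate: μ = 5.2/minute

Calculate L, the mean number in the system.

ρ = λ/μ = 2.1/5.2 = 0.4038
For M/M/1: L = λ/(μ-λ)
L = 2.1/(5.2-2.1) = 2.1/3.10
L = 0.6774 emails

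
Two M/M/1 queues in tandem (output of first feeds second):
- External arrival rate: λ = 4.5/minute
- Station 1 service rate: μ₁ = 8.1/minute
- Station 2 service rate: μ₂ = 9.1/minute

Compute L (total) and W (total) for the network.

By Jackson's theorem, each station behaves as independent M/M/1.
Station 1: ρ₁ = 4.5/8.1 = 0.5556, L₁ = ρ₁/(1-ρ₁) = λ/(μ₁-λ) = 4.5/3.60 = 1.2500
Station 2: ρ₂ = 4.5/9.1 = 0.4945, L₂ = ρ₂/(1-ρ₂) = λ/(μ₂-λ) = 4.5/4.60 = 0.9783
Total: L = L₁ + L₂ = 1.2500 + 0.9783 = 2.2283
W = L/λ = 2.2283/4.5 = 0.4952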